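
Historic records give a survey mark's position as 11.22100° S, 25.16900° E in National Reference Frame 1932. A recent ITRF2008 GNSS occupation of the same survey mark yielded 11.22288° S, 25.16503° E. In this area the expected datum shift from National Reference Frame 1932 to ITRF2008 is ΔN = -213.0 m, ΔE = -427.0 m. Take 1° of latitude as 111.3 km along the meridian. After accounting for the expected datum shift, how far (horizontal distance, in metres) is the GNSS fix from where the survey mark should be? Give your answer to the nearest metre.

7 m

Observed coordinate differences: Δφ = -0.00188°, Δλ = -0.00397°.
Converting to metres (1° lat = 111300 m, cos φ = 0.980884): observed ΔN = -209.2 m, observed ΔE = -433.4 m.
Subtracting the expected shift leaves a residual of -209.2 − (-213.0) = 3.8 m north and -433.4 − (-427.0) = -6.4 m east.
Residual distance = √(3.8² + (-6.4)²) = 7.4 m.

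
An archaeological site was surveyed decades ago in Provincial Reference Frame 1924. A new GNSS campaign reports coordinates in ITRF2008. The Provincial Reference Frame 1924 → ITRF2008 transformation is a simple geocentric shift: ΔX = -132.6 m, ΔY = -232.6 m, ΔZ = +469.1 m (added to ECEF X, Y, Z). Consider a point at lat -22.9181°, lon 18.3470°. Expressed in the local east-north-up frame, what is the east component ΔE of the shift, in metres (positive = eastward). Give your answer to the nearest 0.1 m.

At φ = -22.9181°, λ = 18.3470°: sin φ = -0.389415, cos φ = 0.921062, sin λ = 0.314771, cos λ = 0.949168.
ΔE = −sin λ·ΔX + cos λ·ΔY = −(0.314771)·(-132.6) + (0.949168)·(-232.6) = -179.04 m.

ΔE = -179.0 m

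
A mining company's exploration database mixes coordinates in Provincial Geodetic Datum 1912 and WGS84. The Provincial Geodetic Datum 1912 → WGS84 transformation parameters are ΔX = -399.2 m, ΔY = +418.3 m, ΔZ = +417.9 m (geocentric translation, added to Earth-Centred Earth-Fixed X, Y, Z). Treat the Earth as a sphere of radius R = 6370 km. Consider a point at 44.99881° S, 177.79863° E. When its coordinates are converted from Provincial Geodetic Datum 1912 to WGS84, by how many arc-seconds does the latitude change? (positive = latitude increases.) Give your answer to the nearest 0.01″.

Δφ = 19.07″

sin φ = -0.707092, cos φ = 0.707121, sin λ = 0.038412, cos λ = -0.999262.
North component: ΔN = −sin φ cos λ·ΔX − sin φ sin λ·ΔY + cos φ·ΔZ = −(-0.707092)(-0.999262)(-399.2) − (-0.707092)(0.038412)(418.3) + (0.707121)(417.9) = 588.93 m.
1° of latitude spans πR/180 = 111177 m, so Δφ = 588.93 / 111177 × 3600 = 19.070″.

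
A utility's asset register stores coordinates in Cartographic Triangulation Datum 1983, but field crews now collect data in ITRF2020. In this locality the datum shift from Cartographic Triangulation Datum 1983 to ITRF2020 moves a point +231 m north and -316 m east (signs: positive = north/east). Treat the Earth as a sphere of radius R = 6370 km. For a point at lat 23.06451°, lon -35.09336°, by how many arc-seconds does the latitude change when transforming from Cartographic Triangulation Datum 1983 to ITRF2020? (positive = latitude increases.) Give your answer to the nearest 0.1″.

On a sphere of radius R, 1 rad of latitude = R, so Δφ = ΔN / R = 231.0 / 6370000 = 3.6264e-05 rad = 7.480″.

Δφ = 7.5″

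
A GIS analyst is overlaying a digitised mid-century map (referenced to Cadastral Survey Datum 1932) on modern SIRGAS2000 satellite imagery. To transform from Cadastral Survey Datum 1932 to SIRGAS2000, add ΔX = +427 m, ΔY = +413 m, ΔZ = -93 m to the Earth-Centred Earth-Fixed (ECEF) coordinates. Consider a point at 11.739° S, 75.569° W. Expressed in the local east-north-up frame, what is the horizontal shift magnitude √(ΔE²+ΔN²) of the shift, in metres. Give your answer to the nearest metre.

538 m

The local east axis at (φ, λ) is (−sin λ, cos λ, 0), so ΔE = −sin(-75.569°)·427 + cos(-75.569°)·413 = 516.45 m.
The local north axis is (−sin φ cos λ, −sin φ sin λ, cos φ), giving ΔN = 21.650 − 81.375 − 91.055 = -150.78 m.
Horizontal magnitude = √(ΔE² + ΔN²) = √(516.45² + (-150.78)²) = 538.01 m.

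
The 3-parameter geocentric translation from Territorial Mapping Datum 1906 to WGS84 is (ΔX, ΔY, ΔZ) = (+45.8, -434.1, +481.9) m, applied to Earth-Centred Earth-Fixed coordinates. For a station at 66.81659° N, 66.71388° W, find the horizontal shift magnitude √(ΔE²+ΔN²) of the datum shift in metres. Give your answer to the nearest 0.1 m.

The local east axis at (φ, λ) is (−sin λ, cos λ, 0), so ΔE = −sin(-66.71388°)·45.8 + cos(-66.71388°)·(-434.1) = -129.54 m.
The local north axis is (−sin φ cos λ, −sin φ sin λ, cos φ), giving ΔN = -16.644 − 366.541 + 189.712 = -193.47 m.
Horizontal magnitude = √(ΔE² + ΔN²) = √((-129.54)² + (-193.47)²) = 232.84 m.

232.8 m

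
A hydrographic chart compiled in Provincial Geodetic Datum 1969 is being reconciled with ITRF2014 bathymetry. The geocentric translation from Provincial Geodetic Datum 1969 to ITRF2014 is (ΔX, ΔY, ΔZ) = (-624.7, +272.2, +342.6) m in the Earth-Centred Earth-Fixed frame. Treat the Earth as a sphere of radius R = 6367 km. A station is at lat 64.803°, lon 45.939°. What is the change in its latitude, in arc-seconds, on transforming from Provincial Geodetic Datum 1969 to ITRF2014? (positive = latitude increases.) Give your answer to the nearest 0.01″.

Δφ = 11.73″

sin φ = 0.904849, cos φ = 0.425732, sin λ = 0.718600, cos λ = 0.695424.
North component: ΔN = −sin φ cos λ·ΔX − sin φ sin λ·ΔY + cos φ·ΔZ = −(0.904849)(0.695424)(-624.7) − (0.904849)(0.718600)(272.2) + (0.425732)(342.6) = 361.96 m.
1° of latitude spans πR/180 = 111125 m, so Δφ = 361.96 / 111125 × 3600 = 11.726″.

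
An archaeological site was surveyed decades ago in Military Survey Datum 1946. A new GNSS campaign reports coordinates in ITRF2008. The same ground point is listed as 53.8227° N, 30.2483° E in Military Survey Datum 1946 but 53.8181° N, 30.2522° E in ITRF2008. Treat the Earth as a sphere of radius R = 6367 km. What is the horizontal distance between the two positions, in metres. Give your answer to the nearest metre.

572 m

Δφ = 53.8181° − 53.8227° = -0.0046°; Δλ = 30.2522° − 30.2483° = +0.0039°.
1° along a meridian = πR/180 = 111125 m.
ΔN = Δφ × 111125 = -511.2 m; ΔE = Δλ × 111125 × cos(53.8227°) = +0.0039 × 111125 × 0.590286 = 255.8 m.
Distance = √(ΔE² + ΔN²) = √(255.8² + (-511.2)²) = 571.6 m.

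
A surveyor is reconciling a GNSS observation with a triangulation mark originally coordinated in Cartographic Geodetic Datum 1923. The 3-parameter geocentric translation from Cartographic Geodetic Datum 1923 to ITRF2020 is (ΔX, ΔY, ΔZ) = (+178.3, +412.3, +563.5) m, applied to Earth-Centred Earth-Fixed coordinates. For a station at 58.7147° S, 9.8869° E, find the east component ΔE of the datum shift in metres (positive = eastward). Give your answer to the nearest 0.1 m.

The local east axis at (φ, λ) is (−sin λ, cos λ, 0), so ΔE = −sin(9.8869°)·178.3 + cos(9.8869°)·412.3 = 375.56 m.

ΔE = 375.6 m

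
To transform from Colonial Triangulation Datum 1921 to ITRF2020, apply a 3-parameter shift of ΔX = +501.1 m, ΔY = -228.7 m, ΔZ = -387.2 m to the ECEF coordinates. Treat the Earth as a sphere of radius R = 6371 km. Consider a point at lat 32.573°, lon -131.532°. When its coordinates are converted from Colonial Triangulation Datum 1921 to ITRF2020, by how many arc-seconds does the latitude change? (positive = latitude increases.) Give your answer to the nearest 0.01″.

Δφ = -7.76″

sin φ = 0.538374, cos φ = 0.842706, sin λ = -0.748586, cos λ = -0.663038.
North component: ΔN = −sin φ cos λ·ΔX − sin φ sin λ·ΔY + cos φ·ΔZ = −(0.538374)(-0.663038)(501.1) − (0.538374)(-0.748586)(-228.7) + (0.842706)(-387.2) = -239.59 m.
1° of latitude spans πR/180 = 111195 m, so Δφ = -239.59 / 111195 × 3600 = -7.757″.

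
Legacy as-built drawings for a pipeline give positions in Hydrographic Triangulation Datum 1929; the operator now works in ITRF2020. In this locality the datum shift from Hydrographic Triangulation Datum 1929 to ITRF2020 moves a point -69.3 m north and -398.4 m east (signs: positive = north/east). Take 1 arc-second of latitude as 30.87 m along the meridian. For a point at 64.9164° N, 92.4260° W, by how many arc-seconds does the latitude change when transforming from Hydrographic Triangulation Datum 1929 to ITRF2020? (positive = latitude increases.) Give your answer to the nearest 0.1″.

1″ of latitude = 30.87 m, so Δφ = -69.3 / 30.87 = -2.245″.

Δφ = -2.2″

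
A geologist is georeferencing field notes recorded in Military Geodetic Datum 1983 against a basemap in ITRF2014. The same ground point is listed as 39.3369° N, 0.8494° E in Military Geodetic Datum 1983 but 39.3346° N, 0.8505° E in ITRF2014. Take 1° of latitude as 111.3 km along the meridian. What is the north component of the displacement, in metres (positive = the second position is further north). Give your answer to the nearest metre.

ΔN = -256 m

Δφ = 39.3346° − 39.3369° = -0.0023°; Δλ = 0.8505° − 0.8494° = +0.0011°.
ΔN = Δφ × 111300 = -256.0 m; ΔE = Δλ × 111300 × cos(39.3369°) = +0.0011 × 111300 × 0.773432 = 94.7 m.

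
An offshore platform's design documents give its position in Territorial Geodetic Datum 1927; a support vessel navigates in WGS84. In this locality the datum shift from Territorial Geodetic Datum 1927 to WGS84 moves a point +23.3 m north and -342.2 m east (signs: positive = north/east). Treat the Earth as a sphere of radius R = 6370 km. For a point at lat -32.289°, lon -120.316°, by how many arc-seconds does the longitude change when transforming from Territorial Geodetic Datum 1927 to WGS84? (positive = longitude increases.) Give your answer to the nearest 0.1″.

Δλ = -13.1″

At latitude -32.289°, cos φ = 0.845364.
One radian of longitude at latitude φ spans R cos φ, so Δλ = ΔE / (R cos φ) = -342.2 / (6370000 × 0.845364) = -6.3547e-05 rad = -13.108″.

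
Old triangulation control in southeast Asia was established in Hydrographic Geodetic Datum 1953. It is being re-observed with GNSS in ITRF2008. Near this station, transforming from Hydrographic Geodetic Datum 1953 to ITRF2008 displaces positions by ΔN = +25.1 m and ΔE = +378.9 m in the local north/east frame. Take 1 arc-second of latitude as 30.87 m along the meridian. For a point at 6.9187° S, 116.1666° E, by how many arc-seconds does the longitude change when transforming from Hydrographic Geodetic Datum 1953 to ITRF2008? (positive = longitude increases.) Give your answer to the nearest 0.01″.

Δλ = 12.36″

At latitude -6.9187°, cos φ = 0.992718.
1″ of longitude at this latitude = 30.87 × cos φ = 30.6452 m, so Δλ = 378.9 / 30.6452 = 12.364″.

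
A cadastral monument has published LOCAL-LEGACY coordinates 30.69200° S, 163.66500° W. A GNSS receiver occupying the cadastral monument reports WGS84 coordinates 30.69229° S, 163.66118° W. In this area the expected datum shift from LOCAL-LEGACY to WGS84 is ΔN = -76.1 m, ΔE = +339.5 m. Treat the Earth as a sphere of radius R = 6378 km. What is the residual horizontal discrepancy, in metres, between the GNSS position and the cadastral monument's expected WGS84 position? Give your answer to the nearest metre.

Observed coordinate differences: Δφ = -0.00029°, Δλ = +0.00382°.
Converting to metres (1° lat = 111317 m, cos φ = 0.859924): observed ΔN = -32.3 m, observed ΔE = 365.7 m.
Subtracting the expected shift leaves a residual of -32.3 − (-76.1) = 43.8 m north and 365.7 − (339.5) = 26.2 m east.
Residual distance = √(43.8² + 26.2²) = 51.0 m.

51 m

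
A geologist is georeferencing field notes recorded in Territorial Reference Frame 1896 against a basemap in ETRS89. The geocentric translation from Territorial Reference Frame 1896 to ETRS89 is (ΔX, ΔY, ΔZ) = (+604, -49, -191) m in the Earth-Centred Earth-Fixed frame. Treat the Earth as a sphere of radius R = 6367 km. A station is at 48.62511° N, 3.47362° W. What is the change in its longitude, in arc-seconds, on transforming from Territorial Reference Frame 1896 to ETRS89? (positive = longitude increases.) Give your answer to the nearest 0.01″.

Δλ = -0.60″

sin φ = 0.750401, cos φ = 0.660983, sin λ = -0.060589, cos λ = 0.998163.
East component: ΔE = −sin λ·ΔX + cos λ·ΔY = −(-0.060589)(604) + (0.998163)(-49) = -12.31 m.
1° of latitude spans πR/180 = 111125 m; at latitude φ, 1° of longitude spans that × cos φ = 73451.8 m, so Δλ = -12.31 / 73451.8 × 3600 = -0.604″.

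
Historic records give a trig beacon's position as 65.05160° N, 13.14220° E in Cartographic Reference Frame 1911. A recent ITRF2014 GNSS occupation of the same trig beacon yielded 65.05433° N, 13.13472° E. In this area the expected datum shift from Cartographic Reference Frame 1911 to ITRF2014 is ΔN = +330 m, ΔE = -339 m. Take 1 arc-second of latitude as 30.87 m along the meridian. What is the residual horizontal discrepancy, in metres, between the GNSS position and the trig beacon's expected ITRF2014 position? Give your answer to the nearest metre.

29 m

Observed coordinate differences: Δφ = +0.00273°, Δλ = -0.00748°.
Converting to metres (1° lat = 111132 m, cos φ = 0.421802): observed ΔN = 303.4 m, observed ΔE = -350.6 m.
Subtracting the expected shift leaves a residual of 303.4 − (330) = -26.6 m north and -350.6 − (-339) = -11.6 m east.
Residual distance = √((-26.6)² + (-11.6)²) = 29.0 m.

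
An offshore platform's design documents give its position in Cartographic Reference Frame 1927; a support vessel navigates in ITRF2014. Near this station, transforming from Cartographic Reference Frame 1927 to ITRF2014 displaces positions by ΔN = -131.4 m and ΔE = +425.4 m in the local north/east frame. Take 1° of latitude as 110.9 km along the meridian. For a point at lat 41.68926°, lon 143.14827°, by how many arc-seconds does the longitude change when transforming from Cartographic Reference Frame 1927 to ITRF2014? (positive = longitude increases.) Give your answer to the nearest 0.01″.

At latitude 41.68926°, cos φ = 0.746763.
1° of longitude at this latitude = 110.9 × cos φ = 82.82 km, so Δλ = 425.4 / 82816.0 = 0.0051367° = 18.492″.

Δλ = 18.49″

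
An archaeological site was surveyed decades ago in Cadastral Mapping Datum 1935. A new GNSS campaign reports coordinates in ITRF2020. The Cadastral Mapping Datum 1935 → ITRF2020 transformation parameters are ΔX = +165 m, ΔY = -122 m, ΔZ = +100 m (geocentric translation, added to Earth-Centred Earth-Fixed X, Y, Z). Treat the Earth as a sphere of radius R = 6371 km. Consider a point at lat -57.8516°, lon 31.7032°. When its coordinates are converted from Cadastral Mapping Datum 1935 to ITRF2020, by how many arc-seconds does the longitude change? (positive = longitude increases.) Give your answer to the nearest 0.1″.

Δλ = -11.6″

sin φ = -0.846673, cos φ = 0.532114, sin λ = 0.525519, cos λ = 0.850782.
East component: ΔE = −sin λ·ΔX + cos λ·ΔY = −(0.525519)(165) + (0.850782)(-122) = -190.51 m.
1° of latitude spans πR/180 = 111195 m; at latitude φ, 1° of longitude spans that × cos φ = 59168.4 m, so Δλ = -190.51 / 59168.4 × 3600 = -11.591″.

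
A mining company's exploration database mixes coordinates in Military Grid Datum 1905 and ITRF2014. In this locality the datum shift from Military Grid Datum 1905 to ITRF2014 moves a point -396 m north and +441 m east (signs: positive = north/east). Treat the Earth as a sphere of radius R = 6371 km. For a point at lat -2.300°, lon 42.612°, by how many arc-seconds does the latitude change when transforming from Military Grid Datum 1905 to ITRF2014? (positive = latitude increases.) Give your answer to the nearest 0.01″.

On a sphere of radius R, 1 rad of latitude = R, so Δφ = ΔN / R = -396.0 / 6371000 = -6.2157e-05 rad = -12.821″.

Δφ = -12.82″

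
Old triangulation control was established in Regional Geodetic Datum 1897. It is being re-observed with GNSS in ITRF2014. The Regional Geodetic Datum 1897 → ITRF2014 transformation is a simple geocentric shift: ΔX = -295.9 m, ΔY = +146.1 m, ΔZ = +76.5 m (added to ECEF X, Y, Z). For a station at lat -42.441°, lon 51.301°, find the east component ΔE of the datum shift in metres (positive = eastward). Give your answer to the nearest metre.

At φ = -42.441°, λ = 51.301°: sin φ = -0.674831, cos φ = 0.737973, sin λ = 0.780441, cos λ = 0.625229.
ΔE = −sin λ·ΔX + cos λ·ΔY = −(0.780441)·(-295.9) + (0.625229)·(146.1) = 322.28 m.

ΔE = 322 m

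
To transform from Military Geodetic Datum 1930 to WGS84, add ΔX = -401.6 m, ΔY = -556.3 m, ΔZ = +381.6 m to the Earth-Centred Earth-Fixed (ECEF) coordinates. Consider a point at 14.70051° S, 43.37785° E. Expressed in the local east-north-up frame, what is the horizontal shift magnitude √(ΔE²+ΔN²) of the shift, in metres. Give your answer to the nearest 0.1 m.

236.1 m

The local east axis at (φ, λ) is (−sin λ, cos λ, 0), so ΔE = −sin(43.37785°)·(-401.6) + cos(43.37785°)·(-556.3) = -128.52 m.
The local north axis is (−sin φ cos λ, −sin φ sin λ, cos φ), giving ΔN = -74.074 − 96.957 + 369.109 = 198.08 m.
Horizontal magnitude = √(ΔE² + ΔN²) = √((-128.52)² + 198.08²) = 236.12 m.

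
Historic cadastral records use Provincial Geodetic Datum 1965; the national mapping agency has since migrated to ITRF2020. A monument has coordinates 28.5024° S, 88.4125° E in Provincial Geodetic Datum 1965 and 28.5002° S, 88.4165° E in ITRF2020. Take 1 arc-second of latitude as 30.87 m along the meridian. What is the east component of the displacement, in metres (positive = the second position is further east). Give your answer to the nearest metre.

Δφ = -28.5002° − -28.5024° = +0.0022°; Δλ = 88.4165° − 88.4125° = +0.0040°.
1° of latitude = 3600 × 30.87 = 111132 m.
ΔN = Δφ × 111132 = 244.5 m; ΔE = Δλ × 111132 × cos(-28.5024°) = +0.0040 × 111132 × 0.878797 = 390.6 m.

ΔE = 391 m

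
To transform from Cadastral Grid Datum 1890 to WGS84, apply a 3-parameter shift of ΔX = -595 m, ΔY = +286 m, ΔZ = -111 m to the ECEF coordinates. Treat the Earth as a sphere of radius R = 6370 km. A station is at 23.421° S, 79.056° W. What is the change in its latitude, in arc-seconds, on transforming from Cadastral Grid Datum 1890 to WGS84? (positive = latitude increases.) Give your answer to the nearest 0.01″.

Δφ = -8.37″

sin φ = -0.397484, cos φ = 0.917609, sin λ = -0.981813, cos λ = 0.189849.
North component: ΔN = −sin φ cos λ·ΔX − sin φ sin λ·ΔY + cos φ·ΔZ = −(-0.397484)(0.189849)(-595) − (-0.397484)(-0.981813)(286) + (0.917609)(-111) = -258.37 m.
1° of latitude spans πR/180 = 111177 m, so Δφ = -258.37 / 111177 × 3600 = -8.366″.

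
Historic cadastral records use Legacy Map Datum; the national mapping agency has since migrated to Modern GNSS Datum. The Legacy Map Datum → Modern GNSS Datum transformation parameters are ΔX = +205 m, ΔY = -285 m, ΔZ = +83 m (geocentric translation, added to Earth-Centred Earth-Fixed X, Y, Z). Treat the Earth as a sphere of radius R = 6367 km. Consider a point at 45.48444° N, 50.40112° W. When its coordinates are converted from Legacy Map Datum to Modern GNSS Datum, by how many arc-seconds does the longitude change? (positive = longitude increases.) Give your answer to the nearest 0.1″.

sin φ = 0.713060, cos φ = 0.701103, sin λ = -0.770526, cos λ = 0.637409.
East component: ΔE = −sin λ·ΔX + cos λ·ΔY = −(-0.770526)(205) + (0.637409)(-285) = -23.70 m.
1° of latitude spans πR/180 = 111125 m; at latitude φ, 1° of longitude spans that × cos φ = 77910.1 m, so Δλ = -23.70 / 77910.1 × 3600 = -1.095″.

Δλ = -1.1″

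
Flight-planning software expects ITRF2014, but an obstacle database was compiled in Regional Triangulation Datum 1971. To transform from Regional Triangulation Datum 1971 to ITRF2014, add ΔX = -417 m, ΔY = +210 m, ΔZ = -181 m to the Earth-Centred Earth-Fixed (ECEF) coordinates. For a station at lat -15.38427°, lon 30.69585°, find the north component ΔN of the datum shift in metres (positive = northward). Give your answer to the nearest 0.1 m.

At φ = -15.38427°, λ = 30.69585°: sin φ = -0.265291, cos φ = 0.964168, sin λ = 0.510481, cos λ = 0.859889.
ΔN = −sin φ cos λ·ΔX − sin φ sin λ·ΔY + cos φ·ΔZ = −(-0.265291)(0.859889)(-417) − (-0.265291)(0.510481)(210) + (0.964168)(-181) = -241.20 m.

ΔN = -241.2 m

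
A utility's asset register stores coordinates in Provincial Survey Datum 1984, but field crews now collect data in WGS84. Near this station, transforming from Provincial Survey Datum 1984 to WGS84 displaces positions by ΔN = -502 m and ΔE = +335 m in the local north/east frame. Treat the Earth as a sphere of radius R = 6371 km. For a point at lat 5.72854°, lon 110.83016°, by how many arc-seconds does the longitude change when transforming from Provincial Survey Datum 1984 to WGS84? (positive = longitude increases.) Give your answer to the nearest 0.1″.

Δλ = 10.9″

At latitude 5.72854°, cos φ = 0.995006.
One radian of longitude at latitude φ spans R cos φ, so Δλ = ΔE / (R cos φ) = 335.0 / (6371000 × 0.995006) = 5.2846e-05 rad = 10.900″.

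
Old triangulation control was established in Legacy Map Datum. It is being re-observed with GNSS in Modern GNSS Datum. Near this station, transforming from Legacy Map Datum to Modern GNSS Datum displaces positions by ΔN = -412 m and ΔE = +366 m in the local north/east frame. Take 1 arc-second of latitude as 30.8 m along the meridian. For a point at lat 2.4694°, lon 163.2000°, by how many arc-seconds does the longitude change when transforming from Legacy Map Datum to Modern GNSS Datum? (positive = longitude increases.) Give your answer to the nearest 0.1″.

At latitude 2.4694°, cos φ = 0.999071.
1″ of longitude at this latitude = 30.80 × cos φ = 30.7714 m, so Δλ = 366.0 / 30.7714 = 11.894″.

Δλ = 11.9″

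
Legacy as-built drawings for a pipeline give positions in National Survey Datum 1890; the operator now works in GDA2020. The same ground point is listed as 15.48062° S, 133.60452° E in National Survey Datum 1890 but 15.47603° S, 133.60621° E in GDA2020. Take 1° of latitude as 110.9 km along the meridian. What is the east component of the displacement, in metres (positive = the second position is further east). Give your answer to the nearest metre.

ΔE = 181 m

Δφ = -15.47603° − -15.48062° = +0.00459°; Δλ = 133.60621° − 133.60452° = +0.00169°.
ΔN = Δφ × 110900 = 509.0 m; ΔE = Δλ × 110900 × cos(-15.48062°) = +0.00169 × 110900 × 0.963721 = 180.6 m.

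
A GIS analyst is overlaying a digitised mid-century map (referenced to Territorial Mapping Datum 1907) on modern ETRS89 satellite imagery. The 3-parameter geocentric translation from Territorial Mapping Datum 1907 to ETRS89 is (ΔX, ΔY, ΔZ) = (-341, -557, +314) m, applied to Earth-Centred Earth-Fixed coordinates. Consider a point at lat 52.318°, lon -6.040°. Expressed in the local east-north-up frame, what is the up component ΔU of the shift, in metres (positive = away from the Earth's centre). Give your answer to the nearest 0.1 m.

The local up (radial) axis is (cos φ cos λ, cos φ sin λ, sin φ), giving ΔU = -207.289 + 35.826 + 248.505 = 77.04 m.

ΔU = 77.0 m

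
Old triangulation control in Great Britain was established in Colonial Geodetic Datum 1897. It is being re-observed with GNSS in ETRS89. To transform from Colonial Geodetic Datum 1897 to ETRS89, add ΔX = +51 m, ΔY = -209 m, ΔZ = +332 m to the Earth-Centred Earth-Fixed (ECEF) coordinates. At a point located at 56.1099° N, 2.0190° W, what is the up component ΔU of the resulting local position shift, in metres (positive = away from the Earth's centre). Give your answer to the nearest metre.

At φ = 56.1099°, λ = -2.0190°: sin φ = 0.830109, cos φ = 0.557602, sin λ = -0.035231, cos λ = 0.999379.
ΔU = cos φ cos λ·ΔX + cos φ sin λ·ΔY + sin φ·ΔZ = (0.557602)(0.999379)(51) + (0.557602)(-0.035231)(-209) + (0.830109)(332) = 308.12 m.

ΔU = 308 m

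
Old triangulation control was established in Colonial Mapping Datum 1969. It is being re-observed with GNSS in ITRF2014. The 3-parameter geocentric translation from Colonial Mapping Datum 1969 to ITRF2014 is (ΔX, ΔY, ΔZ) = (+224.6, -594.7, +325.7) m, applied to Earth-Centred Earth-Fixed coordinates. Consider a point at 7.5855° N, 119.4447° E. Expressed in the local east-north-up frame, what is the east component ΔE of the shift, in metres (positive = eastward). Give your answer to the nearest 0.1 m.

At φ = 7.5855°, λ = 119.4447°: sin φ = 0.132006, cos φ = 0.991249, sin λ = 0.870831, cos λ = -0.491583.
ΔE = −sin λ·ΔX + cos λ·ΔY = −(0.870831)·(224.6) + (-0.491583)·(-594.7) = 96.76 m.

ΔE = 96.8 m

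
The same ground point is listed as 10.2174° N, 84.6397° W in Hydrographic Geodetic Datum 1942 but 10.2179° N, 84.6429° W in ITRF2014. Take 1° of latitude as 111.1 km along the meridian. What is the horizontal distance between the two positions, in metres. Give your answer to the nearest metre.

354 m

Δφ = 10.2179° − 10.2174° = +0.0005°; Δλ = -84.6429° − -84.6397° = -0.0032°.
ΔN = Δφ × 111100 = 55.6 m; ΔE = Δλ × 111100 × cos(10.2174°) = -0.0032 × 111100 × 0.984142 = -349.9 m.
Distance = √(ΔE² + ΔN²) = √((-349.9)² + 55.6²) = 354.3 m.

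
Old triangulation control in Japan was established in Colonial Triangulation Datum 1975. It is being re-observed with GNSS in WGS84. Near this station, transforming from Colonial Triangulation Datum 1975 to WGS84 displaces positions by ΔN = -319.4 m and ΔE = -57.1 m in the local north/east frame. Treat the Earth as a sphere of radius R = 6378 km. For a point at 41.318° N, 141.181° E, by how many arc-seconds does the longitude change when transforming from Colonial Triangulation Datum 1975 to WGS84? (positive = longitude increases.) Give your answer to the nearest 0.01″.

Δλ = -2.46″

At latitude 41.318°, cos φ = 0.751057.
One radian of longitude at latitude φ spans R cos φ, so Δλ = ΔE / (R cos φ) = -57.1 / (6378000 × 0.751057) = -1.1920e-05 rad = -2.459″.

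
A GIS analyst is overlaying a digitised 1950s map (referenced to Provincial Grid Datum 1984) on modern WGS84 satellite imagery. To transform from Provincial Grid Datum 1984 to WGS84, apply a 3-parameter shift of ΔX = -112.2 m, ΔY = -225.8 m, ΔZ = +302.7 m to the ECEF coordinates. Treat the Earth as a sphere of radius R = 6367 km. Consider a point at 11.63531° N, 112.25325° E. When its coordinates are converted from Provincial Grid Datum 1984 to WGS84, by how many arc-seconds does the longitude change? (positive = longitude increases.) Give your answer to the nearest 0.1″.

sin φ = 0.201682, cos φ = 0.979451, sin λ = 0.925519, cos λ = -0.378701.
East component: ΔE = −sin λ·ΔX + cos λ·ΔY = −(0.925519)(-112.2) + (-0.378701)(-225.8) = 189.35 m.
1° of latitude spans πR/180 = 111125 m; at latitude φ, 1° of longitude spans that × cos φ = 108841.6 m, so Δλ = 189.35 / 108841.6 × 3600 = 6.263″.

Δλ = 6.3″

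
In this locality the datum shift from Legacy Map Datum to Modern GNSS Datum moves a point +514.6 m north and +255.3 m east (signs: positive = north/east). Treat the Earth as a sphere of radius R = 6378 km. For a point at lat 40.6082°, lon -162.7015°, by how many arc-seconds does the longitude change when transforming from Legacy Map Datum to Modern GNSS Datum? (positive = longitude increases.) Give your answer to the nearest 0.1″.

At latitude 40.6082°, cos φ = 0.759178.
One radian of longitude at latitude φ spans R cos φ, so Δλ = ΔE / (R cos φ) = 255.3 / (6378000 × 0.759178) = 5.2726e-05 rad = 10.875″.

Δλ = 10.9″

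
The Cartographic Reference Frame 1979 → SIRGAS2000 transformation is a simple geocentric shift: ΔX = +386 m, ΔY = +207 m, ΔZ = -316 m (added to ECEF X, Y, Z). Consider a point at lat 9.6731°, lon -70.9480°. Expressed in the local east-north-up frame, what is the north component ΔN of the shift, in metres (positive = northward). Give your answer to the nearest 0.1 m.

ΔN = -299.8 m

At φ = 9.6731°, λ = -70.9480°: sin φ = 0.168027, cos φ = 0.985782, sin λ = -0.945223, cos λ = 0.326426.
ΔN = −sin φ cos λ·ΔX − sin φ sin λ·ΔY + cos φ·ΔZ = −(0.168027)(0.326426)(386) − (0.168027)(-0.945223)(207) + (0.985782)(-316) = -299.80 m.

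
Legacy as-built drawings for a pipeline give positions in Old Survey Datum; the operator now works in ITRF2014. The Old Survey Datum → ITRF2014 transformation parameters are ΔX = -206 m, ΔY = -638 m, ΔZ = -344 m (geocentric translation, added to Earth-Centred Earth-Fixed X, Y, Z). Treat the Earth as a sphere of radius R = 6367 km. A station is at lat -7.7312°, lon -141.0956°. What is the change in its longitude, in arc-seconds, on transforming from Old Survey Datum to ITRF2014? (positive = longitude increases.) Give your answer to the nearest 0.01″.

Δλ = 12.00″

sin φ = -0.134526, cos φ = 0.990910, sin λ = -0.628023, cos λ = -0.778195.
East component: ΔE = −sin λ·ΔX + cos λ·ΔY = −(-0.628023)(-206) + (-0.778195)(-638) = 367.12 m.
1° of latitude spans πR/180 = 111125 m; at latitude φ, 1° of longitude spans that × cos φ = 110115.0 m, so Δλ = 367.12 / 110115.0 × 3600 = 12.002″.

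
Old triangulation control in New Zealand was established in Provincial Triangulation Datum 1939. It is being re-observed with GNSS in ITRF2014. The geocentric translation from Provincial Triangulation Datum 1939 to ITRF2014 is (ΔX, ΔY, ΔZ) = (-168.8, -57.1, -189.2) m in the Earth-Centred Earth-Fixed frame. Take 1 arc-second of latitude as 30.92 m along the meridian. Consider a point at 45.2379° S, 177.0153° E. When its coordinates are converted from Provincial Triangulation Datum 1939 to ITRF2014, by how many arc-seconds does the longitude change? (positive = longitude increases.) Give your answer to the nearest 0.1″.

Δλ = 3.0″

sin φ = -0.710037, cos φ = 0.704165, sin λ = 0.052069, cos λ = -0.998643.
East component: ΔE = −sin λ·ΔX + cos λ·ΔY = −(0.052069)(-168.8) + (-0.998643)(-57.1) = 65.81 m.
1° of latitude spans 3600 × 30.92 = 111312 m; at latitude φ, 1° of longitude spans that × cos φ = 78382.0 m, so Δλ = 65.81 / 78382.0 × 3600 = 3.023″.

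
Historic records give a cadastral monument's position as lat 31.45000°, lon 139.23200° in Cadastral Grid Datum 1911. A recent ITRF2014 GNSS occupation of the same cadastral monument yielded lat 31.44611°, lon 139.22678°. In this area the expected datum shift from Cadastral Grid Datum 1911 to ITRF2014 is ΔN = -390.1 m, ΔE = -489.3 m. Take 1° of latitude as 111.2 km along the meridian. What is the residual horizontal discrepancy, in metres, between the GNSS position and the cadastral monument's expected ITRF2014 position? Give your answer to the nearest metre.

Observed coordinate differences: Δφ = -0.00389°, Δλ = -0.00522°.
Converting to metres (1° lat = 111200 m, cos φ = 0.853096): observed ΔN = -432.6 m, observed ΔE = -495.2 m.
Subtracting the expected shift leaves a residual of -432.6 − (-390.1) = -42.5 m north and -495.2 − (-489.3) = -5.9 m east.
Residual distance = √((-42.5)² + (-5.9)²) = 42.9 m.

43 m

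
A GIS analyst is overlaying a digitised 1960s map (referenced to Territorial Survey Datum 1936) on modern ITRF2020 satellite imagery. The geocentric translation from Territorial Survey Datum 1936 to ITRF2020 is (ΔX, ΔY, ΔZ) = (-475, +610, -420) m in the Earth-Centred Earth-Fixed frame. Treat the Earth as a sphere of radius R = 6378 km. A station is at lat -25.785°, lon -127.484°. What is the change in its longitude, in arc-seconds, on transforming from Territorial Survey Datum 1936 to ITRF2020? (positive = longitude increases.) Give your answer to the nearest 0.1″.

sin φ = -0.434995, cos φ = 0.900433, sin λ = -0.793523, cos λ = -0.608540.
East component: ΔE = −sin λ·ΔX + cos λ·ΔY = −(-0.793523)(-475) + (-0.608540)(610) = -748.13 m.
1° of latitude spans πR/180 = 111317 m; at latitude φ, 1° of longitude spans that × cos φ = 100233.6 m, so Δλ = -748.13 / 100233.6 × 3600 = -26.870″.

Δλ = -26.9″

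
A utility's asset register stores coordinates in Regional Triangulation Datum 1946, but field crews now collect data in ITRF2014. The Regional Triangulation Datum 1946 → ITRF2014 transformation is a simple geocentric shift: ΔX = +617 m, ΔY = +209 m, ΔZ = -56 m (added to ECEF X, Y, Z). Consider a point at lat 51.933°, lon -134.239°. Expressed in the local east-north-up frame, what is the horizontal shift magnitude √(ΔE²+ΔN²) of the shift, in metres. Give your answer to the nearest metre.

516 m

The local east axis at (φ, λ) is (−sin λ, cos λ, 0), so ΔE = −sin(-134.239°)·617 + cos(-134.239°)·209 = 296.23 m.
The local north axis is (−sin φ cos λ, −sin φ sin λ, cos φ), giving ΔN = 338.891 + 117.885 − 34.529 = 422.25 m.
Horizontal magnitude = √(ΔE² + ΔN²) = √(296.23² + 422.25²) = 515.80 m.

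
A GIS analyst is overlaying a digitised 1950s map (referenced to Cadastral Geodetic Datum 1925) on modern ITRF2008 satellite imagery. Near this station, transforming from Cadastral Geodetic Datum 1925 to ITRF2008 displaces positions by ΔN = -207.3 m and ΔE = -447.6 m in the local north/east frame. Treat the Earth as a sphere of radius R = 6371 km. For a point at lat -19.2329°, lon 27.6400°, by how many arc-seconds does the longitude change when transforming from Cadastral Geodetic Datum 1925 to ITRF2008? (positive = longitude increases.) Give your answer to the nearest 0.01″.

Δλ = -15.35″

At latitude -19.2329°, cos φ = 0.944187.
One radian of longitude at latitude φ spans R cos φ, so Δλ = ΔE / (R cos φ) = -447.6 / (6371000 × 0.944187) = -7.4409e-05 rad = -15.348″.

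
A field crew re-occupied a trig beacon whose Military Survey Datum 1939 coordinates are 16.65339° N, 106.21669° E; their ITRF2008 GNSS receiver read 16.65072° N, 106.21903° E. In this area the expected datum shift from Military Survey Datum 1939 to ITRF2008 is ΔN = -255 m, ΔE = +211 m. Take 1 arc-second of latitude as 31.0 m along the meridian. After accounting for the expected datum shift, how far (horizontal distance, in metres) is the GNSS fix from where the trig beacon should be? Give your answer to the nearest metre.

58 m

Observed coordinate differences: Δφ = -0.00267°, Δλ = +0.00234°.
Converting to metres (1° lat = 111600 m, cos φ = 0.958056): observed ΔN = -298.0 m, observed ΔE = 250.2 m.
Subtracting the expected shift leaves a residual of -298.0 − (-255) = -43.0 m north and 250.2 − (211) = 39.2 m east.
Residual distance = √((-43.0)² + 39.2²) = 58.2 m.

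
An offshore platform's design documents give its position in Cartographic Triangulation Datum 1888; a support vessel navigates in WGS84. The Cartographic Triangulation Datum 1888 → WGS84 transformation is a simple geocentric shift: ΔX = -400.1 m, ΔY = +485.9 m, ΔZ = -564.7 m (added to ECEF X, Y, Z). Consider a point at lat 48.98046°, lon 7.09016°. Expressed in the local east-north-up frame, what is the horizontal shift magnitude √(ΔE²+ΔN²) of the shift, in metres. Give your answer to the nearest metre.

544 m

At φ = 48.98046°, λ = 7.09016°: sin φ = 0.754486, cos φ = 0.656316, sin λ = 0.123431, cos λ = 0.992353.
ΔE = −sin λ·ΔX + cos λ·ΔY = −(0.123431)·(-400.1) + (0.992353)·(485.9) = 531.57 m.
ΔN = −sin φ cos λ·ΔX − sin φ sin λ·ΔY + cos φ·ΔZ = −(0.754486)(0.992353)(-400.1) − (0.754486)(0.123431)(485.9) + (0.656316)(-564.7) = -116.31 m.
Horizontal magnitude = √(ΔE² + ΔN²) = √(531.57² + (-116.31)²) = 544.15 m.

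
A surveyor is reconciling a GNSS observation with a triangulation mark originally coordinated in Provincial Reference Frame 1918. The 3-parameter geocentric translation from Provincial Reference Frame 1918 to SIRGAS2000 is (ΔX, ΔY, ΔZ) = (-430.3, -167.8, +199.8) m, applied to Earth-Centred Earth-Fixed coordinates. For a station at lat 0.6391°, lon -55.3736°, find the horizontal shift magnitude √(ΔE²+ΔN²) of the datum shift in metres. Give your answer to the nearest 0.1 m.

492.3 m

At φ = 0.6391°, λ = -55.3736°: sin φ = 0.011154, cos φ = 0.999938, sin λ = -0.822875, cos λ = 0.568223.
ΔE = −sin λ·ΔX + cos λ·ΔY = −(-0.822875)·(-430.3) + (0.568223)·(-167.8) = -449.43 m.
ΔN = −sin φ cos λ·ΔX − sin φ sin λ·ΔY + cos φ·ΔZ = −(0.011154)(0.568223)(-430.3) − (0.011154)(-0.822875)(-167.8) + (0.999938)(199.8) = 200.97 m.
Horizontal magnitude = √(ΔE² + ΔN²) = √((-449.43)² + 200.97²) = 492.32 m.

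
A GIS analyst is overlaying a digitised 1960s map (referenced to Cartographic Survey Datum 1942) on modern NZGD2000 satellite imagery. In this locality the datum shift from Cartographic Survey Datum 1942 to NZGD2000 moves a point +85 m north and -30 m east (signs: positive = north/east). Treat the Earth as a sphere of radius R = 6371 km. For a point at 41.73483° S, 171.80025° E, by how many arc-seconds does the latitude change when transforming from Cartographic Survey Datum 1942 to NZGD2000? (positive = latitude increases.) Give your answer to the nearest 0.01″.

On a sphere of radius R, 1 rad of latitude = R, so Δφ = ΔN / R = 85.0 / 6371000 = 1.3342e-05 rad = 2.752″.

Δφ = 2.75″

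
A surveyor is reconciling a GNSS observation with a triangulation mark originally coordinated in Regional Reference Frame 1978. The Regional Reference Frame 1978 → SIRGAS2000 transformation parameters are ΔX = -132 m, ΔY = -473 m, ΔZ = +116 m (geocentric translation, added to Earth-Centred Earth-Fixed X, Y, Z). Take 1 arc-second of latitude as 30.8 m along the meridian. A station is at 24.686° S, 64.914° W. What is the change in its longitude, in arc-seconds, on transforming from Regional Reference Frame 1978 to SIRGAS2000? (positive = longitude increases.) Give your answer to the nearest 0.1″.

Δλ = -11.4″

sin φ = -0.417645, cos φ = 0.908610, sin λ = -0.905672, cos λ = 0.423978.
East component: ΔE = −sin λ·ΔX + cos λ·ΔY = −(-0.905672)(-132) + (0.423978)(-473) = -320.09 m.
1° of latitude spans 3600 × 30.80 = 110880 m; at latitude φ, 1° of longitude spans that × cos φ = 100746.7 m, so Δλ = -320.09 / 100746.7 × 3600 = -11.438″.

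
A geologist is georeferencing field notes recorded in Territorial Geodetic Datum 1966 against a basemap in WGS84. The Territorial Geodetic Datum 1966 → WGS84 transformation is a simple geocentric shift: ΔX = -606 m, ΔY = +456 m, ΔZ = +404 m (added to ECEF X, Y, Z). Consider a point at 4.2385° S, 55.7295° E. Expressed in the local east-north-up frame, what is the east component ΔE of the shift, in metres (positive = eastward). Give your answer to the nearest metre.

The local east axis at (φ, λ) is (−sin λ, cos λ, 0), so ΔE = −sin(55.7295°)·(-606) + cos(55.7295°)·456 = 757.57 m.

ΔE = 758 m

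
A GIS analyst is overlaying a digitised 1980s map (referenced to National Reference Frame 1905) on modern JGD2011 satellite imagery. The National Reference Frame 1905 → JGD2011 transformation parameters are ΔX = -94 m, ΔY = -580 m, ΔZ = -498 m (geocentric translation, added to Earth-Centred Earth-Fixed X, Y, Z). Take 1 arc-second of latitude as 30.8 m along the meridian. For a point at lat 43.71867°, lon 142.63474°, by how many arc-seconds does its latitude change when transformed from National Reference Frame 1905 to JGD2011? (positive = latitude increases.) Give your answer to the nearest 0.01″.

sin φ = 0.691118, cos φ = 0.722742, sin λ = 0.606894, cos λ = -0.794783.
North component: ΔN = −sin φ cos λ·ΔX − sin φ sin λ·ΔY + cos φ·ΔZ = −(0.691118)(-0.794783)(-94) − (0.691118)(0.606894)(-580) + (0.722742)(-498) = -168.29 m.
1° of latitude spans 3600 × 30.80 = 110880 m, so Δφ = -168.29 / 110880 × 3600 = -5.464″.

Δφ = -5.46″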